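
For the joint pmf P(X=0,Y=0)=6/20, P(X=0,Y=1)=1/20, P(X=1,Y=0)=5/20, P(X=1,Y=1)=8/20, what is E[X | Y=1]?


P(Y=1) = 9/20
E[X|Y=1] = (0*1 + 1*8)/9 = 8/9

8/9


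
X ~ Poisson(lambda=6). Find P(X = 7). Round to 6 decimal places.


P(X=7) = e^(-6) * 6^7 / 7!
≈ 0.002478752177 * 279936 / 5040
≈ 0.137677

0.137677


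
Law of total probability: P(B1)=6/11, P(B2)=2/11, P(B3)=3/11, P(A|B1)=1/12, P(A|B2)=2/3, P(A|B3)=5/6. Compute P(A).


P(A) = P(A|B1)P(B1) + P(A|B2)P(B2) + P(A|B3)P(B3)
= 1/12*6/11 + 2/3*2/11 + 5/6*3/11
= 1/22 + 4/33 + 5/22 = 13/33

13/33


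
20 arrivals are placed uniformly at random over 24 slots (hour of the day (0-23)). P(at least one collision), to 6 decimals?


P(all different) = prod((24-i)/24 for i=0..19) = 0.000006
P(at least one match) = 1 - 0.000006 = 0.999994

0.999994


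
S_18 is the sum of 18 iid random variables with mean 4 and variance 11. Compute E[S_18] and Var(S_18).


E[S_n] = n*mu = 18*4 = 72
Var(S_n) = n*sigma^2 = 18*11 = 198

E[S_18]=72, Var(S_18)=198


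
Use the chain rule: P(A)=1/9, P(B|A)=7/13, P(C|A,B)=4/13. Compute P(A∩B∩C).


P(A∩B∩C) = P(A) * P(B|A) * P(C|A∩B)
= 1/9 * 7/13 * 4/13
= 7/117 * 4/13 = 28/1521

28/1521


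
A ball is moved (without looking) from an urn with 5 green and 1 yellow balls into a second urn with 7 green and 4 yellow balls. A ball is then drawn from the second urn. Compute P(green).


P(transfer green) = 5/6; P(transfer yellow) = 1/6
If green transferred: Urn II has 8 green of 12, so P(green|green moved) = 2/3
If yellow transferred: Urn II has 7 green of 12, so P(green|yellow moved) = 7/12
By total probability: P(green) = 5/6*2/3 + 1/6*7/12 = 47/72

47/72


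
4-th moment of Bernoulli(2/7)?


For Bernoulli: X in {0,1}
E[X^4] = 0^4*(1-2/7) + 1^4*2/7 = 2/7

2/7


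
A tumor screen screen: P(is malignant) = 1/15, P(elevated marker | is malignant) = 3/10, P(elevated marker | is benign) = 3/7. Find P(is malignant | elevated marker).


P(A) = P(A|B)P(B) + P(A|B')P(B') = 3/10*1/15 + 3/7*14/15 = 21/50
P(B|A) = P(A|B)P(B)/P(A) = (1/50)/(21/50) = 1/21

1/21


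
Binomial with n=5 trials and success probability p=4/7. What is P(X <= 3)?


P(X<=3) = P(X=0) + P(X=1) + P(X=2) + P(X=3)
= 243/16807 + 1620/16807 + 4320/16807 + 5760/16807
= 11943/16807

11943/16807


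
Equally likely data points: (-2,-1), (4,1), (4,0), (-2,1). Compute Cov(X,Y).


E[X]=1, E[Y]=1/4, E[XY]=1
Cov(X,Y) = E[XY] - E[X]E[Y] = 1 - 1*1/4 = 3/4

3/4


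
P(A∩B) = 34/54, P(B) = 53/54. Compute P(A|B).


P(A|B) = P(A∩B)/P(B) = (34/54)/(53/54) = 34/53

34/53


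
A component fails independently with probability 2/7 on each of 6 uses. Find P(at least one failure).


P(at least one) = 1 - P(none)
P(none) = (1 - 2/7)^6 = (5/7)^6 = 15625/117649
P(at least one) = 1 - 15625/117649 = 102024/117649

102024/117649


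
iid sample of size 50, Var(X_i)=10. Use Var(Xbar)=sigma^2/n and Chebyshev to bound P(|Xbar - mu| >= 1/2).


Var(Xbar) = Var(X)/n = 10/50
Chebyshev: P(|Xbar-mu| >= 1/2) <= Var(Xbar)/(1/2)^2 = (1/5)/(1/4) = 4/5

4/5


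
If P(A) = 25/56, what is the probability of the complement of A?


P(A') = 1 - P(A) = 1 - 25/56 = 31/56

31/56


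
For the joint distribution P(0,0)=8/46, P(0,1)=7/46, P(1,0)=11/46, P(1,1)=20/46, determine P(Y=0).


P(Y=0) = P(0,0)+P(1,0) = 8/46 + 11/46 = 19/46

19/46


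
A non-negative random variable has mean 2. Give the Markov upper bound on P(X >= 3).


Markov: P(X >= a) <= E[X]/a
P(X >= 3) <= 2/3

2/3


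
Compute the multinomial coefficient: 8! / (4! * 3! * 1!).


8! = 40320
Denominator: 4!=24 * 3!=6 * 1!=1
Coefficient = 40320 / 144 = 280

280


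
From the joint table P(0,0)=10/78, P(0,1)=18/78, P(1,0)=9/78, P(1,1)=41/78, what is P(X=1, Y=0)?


Read from table: P(X=1, Y=0) = 9/78 = 3/26

3/26


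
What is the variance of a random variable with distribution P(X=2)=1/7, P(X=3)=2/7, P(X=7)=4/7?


E[X] = 36/7, E[X^2] = 218/7
Var(X) = E[X^2] - (E[X])^2 = 218/7 - (36/7)^2 = 230/49

230/49


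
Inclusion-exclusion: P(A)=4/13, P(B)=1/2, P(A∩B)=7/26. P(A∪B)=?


P(A∪B) = P(A) + P(B) - P(A∩B)
= 4/13 + 1/2 - 7/26 = 7/13

7/13


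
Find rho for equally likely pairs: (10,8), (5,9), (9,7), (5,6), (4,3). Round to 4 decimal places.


Cov(X,Y) = 2.4400, Var(X) = 5.8400, Var(Y) = 4.2400
rho = Cov/(sqrt(VarX)*sqrt(VarY)) = 0.4903

0.4903


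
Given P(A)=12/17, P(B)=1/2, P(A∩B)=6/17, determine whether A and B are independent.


P(A)*P(B) = 12/17*1/2 = 6/17
P(A∩B) = 6/17, which equals P(A)P(B), so independent

Yes, A and B are independent


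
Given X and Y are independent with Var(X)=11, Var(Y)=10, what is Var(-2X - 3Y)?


Independence => Cov(X,Y)=0
Var(-2X - 3Y) = (-2)^2*Var(X) + (-3)^2*Var(Y)
= 4*11 + 9*10 = 134

134


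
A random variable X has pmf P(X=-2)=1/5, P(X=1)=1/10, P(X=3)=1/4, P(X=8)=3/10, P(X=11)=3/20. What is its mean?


E[X] = sum(x * P(x))
= -2*1/5 + 1*1/10 + 3*1/4 + 8*3/10 + 11*3/20
= 9/2

9/2


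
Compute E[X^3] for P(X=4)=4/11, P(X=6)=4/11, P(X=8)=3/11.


E[X^3] = sum(g(x)*P(x))
= 64*4/11 + 216*4/11 + 512*3/11
= 2656/11

2656/11


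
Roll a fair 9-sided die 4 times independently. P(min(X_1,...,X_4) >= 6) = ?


P(min >= 6) = P(all X_i >= 6) = (P(X_1 >= 6))^4
= (4/9)^4 = 256/6561

256/6561


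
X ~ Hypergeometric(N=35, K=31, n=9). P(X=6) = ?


P(X=6) = C(31,6)*C(4,3) / C(35,9)
= 736281*4 / 70607460
= 2945124/70607460 = 39/935

39/935


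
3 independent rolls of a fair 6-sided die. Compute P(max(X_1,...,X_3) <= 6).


P(max <= 6) = P(all X_i <= 6) = (P(X_1 <= 6))^3
= (6/6)^3 = 1^3 = 1

1


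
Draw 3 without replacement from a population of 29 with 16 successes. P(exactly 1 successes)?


P(X=1) = C(16,1)*C(13,2) / C(29,3)
= 16*78 / 3654
= 1248/3654 = 208/609

208/609


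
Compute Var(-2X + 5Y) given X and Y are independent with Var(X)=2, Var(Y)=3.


Independence => Cov(X,Y)=0
Var(-2X + 5Y) = (-2)^2*Var(X) + 5^2*Var(Y)
= 4*2 + 25*3 = 83

83


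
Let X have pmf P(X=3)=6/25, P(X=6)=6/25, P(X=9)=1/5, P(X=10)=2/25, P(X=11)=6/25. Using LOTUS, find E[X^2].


E[X^2] = sum(g(x)*P(x))
= 9*6/25 + 36*6/25 + 81*1/5 + 100*2/25 + 121*6/25
= 1601/25

1601/25


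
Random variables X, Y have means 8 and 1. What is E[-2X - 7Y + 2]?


E[-2X - 7Y + 2] = -2*E[X] - 7*E[Y] + 2
= (-2)*(8) + (-7)*(1) + (2)
= -16 - 7 + 2 = -21

-21


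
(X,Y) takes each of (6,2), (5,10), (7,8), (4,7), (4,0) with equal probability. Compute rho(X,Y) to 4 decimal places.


Cov(X,Y) = 1.1200, Var(X) = 1.3600, Var(Y) = 14.2400
rho = Cov/(sqrt(VarX)*sqrt(VarY)) = 0.2545

0.2545


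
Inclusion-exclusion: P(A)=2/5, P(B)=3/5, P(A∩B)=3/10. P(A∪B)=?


P(A∪B) = P(A) + P(B) - P(A∩B)
= 2/5 + 3/5 - 3/10 = 7/10

7/10


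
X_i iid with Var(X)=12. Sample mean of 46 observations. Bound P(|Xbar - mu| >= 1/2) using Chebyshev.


Var(Xbar) = Var(X)/n = 12/46
Chebyshev: P(|Xbar-mu| >= 1/2) <= Var(Xbar)/(1/2)^2 = (6/23)/(1/4) = 24/23
Bound exceeds 1, so trivial bound: 1

1


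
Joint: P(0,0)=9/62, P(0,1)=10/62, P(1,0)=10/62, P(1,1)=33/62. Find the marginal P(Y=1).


P(Y=1) = P(0,1)+P(1,1) = 10/62 + 33/62 = 43/62

43/62


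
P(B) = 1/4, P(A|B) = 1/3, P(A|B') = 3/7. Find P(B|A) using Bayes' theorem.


P(A) = P(A|B)P(B) + P(A|B')P(B') = 1/3*1/4 + 3/7*3/4 = 17/42
P(B|A) = P(A|B)P(B)/P(A) = (1/12)/(17/42) = 7/34

7/34


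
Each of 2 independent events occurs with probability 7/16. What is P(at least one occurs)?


P(at least one) = 1 - P(none)
P(none) = (1 - 7/16)^2 = (9/16)^2 = 81/256
P(at least one) = 1 - 81/256 = 175/256

175/256


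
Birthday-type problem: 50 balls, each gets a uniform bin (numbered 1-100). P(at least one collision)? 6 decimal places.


P(all different) = prod((100-i)/100 for i=0..49) = 0.000000
P(at least one match) = 1 - 0.000000 = 1.000000

1.000000


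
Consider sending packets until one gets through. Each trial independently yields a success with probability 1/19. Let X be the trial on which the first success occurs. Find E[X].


For geometric (trials until first success), E[X] = 1/p = 1/(1/19) = 19

19


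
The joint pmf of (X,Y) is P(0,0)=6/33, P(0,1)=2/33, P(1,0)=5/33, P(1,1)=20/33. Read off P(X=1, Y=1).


Read from table: P(X=1, Y=1) = 20/33

20/33


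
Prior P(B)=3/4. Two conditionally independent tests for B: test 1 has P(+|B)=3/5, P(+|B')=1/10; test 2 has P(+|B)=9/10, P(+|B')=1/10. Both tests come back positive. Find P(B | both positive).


After test 1: P(+) = 3/5*3/4 + 1/10*1/4 = 19/40
P(B|+) = (9/20)/(19/40) = 18/19
After test 2 (use post1 as new prior): P(+) = 9/10*18/19 + 1/10*1/19 = 163/190
P(B|+,+) = (81/95)/(163/190) = 162/163

162/163


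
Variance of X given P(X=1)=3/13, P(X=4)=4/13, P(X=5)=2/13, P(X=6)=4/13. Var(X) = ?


E[X] = 53/13, E[X^2] = 261/13
Var(X) = E[X^2] - (E[X])^2 = 261/13 - (53/13)^2 = 584/169

584/169


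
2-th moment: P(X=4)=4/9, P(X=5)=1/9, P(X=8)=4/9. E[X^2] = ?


E[X^2] = sum(x^2 * P(x))
= 16*4/9 + 25*1/9 + 64*4/9
= 115/3

115/3


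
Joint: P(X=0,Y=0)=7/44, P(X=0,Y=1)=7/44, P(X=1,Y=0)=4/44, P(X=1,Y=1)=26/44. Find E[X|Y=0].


P(Y=0) = 11/44
E[X|Y=0] = (0*7 + 1*4)/11 = 4/11

4/11


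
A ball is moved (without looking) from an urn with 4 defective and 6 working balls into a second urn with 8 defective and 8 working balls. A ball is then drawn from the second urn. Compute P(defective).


P(transfer defective) = 4/10 = 2/5; P(transfer working) = 3/5
If defective transferred: Urn II has 9 defective of 17, so P(defective|defective moved) = 9/17
If working transferred: Urn II has 8 defective of 17, so P(defective|working moved) = 8/17
By total probability: P(defective) = 2/5*9/17 + 3/5*8/17 = 42/85

42/85


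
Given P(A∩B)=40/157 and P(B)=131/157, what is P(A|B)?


P(A|B) = P(A∩B)/P(B) = (40/157)/(131/157) = 40/131

40/131


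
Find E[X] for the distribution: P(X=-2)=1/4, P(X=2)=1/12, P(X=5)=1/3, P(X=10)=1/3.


E[X] = sum(x * P(x))
= -2*1/4 + 2*1/12 + 5*1/3 + 10*1/3
= 14/3

14/3


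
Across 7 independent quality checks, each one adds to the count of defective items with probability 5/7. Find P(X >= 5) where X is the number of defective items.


P(X>=5) = P(X=5) + P(X=6) + P(X=7)
= 37500/117649 + 31250/117649 + 78125/823543
= 559375/823543

559375/823543


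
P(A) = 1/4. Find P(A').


P(A') = 1 - P(A) = 1 - 1/4 = 3/4

3/4


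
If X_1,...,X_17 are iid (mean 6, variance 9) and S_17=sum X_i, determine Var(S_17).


By independence, Var(S_n) = n*Var(X_1) = 17*9 = 153

153


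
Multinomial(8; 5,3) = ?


8! = 40320
Denominator: 5!=120 * 3!=6
Coefficient = 40320 / 720 = 56

56


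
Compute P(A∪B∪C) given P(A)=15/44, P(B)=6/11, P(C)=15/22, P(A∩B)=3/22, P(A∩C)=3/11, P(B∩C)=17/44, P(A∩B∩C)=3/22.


P(A∪B∪C) = P(A)+P(B)+P(C) - P(AB)-P(AC)-P(BC) + P(ABC)
= 15/44+6/11+15/22 - 3/22-3/11-17/44 + 3/22
= 10/11

10/11


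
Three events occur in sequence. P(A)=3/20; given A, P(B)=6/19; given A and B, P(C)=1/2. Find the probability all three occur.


P(A∩B∩C) = P(A) * P(B|A) * P(C|A∩B)
= 3/20 * 6/19 * 1/2
= 9/190 * 1/2 = 9/380

9/380


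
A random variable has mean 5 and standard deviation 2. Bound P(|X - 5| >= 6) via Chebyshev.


k = 6/2 = 3
Chebyshev: P(|X-mu| >= k*sigma) <= 1/k^2 = 1/3^2 = 1/9

1/9


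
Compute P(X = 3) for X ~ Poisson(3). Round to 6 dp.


P(X=3) = e^(-3) * 3^3 / 3!
≈ 0.04978706837 * 27 / 6
≈ 0.224042

0.224042


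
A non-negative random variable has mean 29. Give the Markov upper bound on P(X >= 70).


Markov: P(X >= a) <= E[X]/a
P(X >= 70) <= 29/70

29/70


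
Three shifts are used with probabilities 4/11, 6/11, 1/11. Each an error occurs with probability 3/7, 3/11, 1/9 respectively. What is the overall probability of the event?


P(A) = P(A|B1)P(B1) + P(A|B2)P(B2) + P(A|B3)P(B3)
= 3/7*4/11 + 3/11*6/11 + 1/9*1/11
= 12/77 + 18/121 + 1/99 = 2399/7623

2399/7623


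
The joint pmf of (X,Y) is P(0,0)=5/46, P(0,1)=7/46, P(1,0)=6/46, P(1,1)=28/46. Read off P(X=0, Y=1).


Read from table: P(X=0, Y=1) = 7/46

7/46


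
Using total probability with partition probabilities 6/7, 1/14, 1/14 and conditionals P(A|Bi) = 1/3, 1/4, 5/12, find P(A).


P(A) = P(A|B1)P(B1) + P(A|B2)P(B2) + P(A|B3)P(B3)
= 1/3*6/7 + 1/4*1/14 + 5/12*1/14
= 2/7 + 1/56 + 5/168 = 1/3

1/3


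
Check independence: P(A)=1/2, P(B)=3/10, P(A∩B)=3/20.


P(A)*P(B) = 1/2*3/10 = 3/20
P(A∩B) = 3/20, which equals P(A)P(B), so independent

Yes, A and B are independent


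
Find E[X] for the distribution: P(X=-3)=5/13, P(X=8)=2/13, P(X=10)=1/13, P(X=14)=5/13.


E[X] = sum(x * P(x))
= -3*5/13 + 8*2/13 + 10*1/13 + 14*5/13
= 81/13

81/13


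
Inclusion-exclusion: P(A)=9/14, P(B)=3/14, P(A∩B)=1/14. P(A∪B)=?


P(A∪B) = P(A) + P(B) - P(A∩B)
= 9/14 + 3/14 - 1/14 = 11/14

11/14


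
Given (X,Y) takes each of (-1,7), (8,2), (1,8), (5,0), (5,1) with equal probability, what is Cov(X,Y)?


E[X]=18/5, E[Y]=18/5, E[XY]=22/5
Cov(X,Y) = E[XY] - E[X]E[Y] = 22/5 - 18/5*18/5 = -214/25

-214/25


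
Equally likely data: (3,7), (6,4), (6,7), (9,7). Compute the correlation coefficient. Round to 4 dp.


Cov(X,Y) = 0.0000, Var(X) = 4.5000, Var(Y) = 1.6875
rho = Cov/(sqrt(VarX)*sqrt(VarY)) = 0.0000

0.0000


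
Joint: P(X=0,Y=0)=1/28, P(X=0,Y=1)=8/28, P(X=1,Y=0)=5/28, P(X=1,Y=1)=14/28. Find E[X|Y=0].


P(Y=0) = 6/28
E[X|Y=0] = (0*1 + 1*5)/6 = 5/6

5/6


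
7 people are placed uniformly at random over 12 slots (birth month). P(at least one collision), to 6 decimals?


P(all different) = prod((12-i)/12 for i=0..6) = 0.111400
P(at least one match) = 1 - 0.111400 = 0.888600

0.888600


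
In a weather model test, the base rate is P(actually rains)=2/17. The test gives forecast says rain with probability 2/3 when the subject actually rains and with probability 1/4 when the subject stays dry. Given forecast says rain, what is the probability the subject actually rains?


P(A) = P(A|B)P(B) + P(A|B')P(B') = 2/3*2/17 + 1/4*15/17 = 61/204
P(B|A) = P(A|B)P(B)/P(A) = (4/51)/(61/204) = 16/61

16/61


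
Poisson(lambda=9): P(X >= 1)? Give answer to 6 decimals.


P(X>=1) = 1 - P(X<=0) = 1 - (e^(-9)*9^0/0!)
≈ 1 - 0.0001234098 = 0.9998765902
≈ 0.999877

0.999877


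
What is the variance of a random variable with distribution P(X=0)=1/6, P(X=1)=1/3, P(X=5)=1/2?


E[X] = 17/6, E[X^2] = 77/6
Var(X) = E[X^2] - (E[X])^2 = 77/6 - (17/6)^2 = 173/36

173/36


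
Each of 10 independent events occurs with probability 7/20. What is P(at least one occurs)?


P(at least one) = 1 - P(none)
P(none) = (1 - 7/20)^10 = (13/20)^10 = 137858491849/10240000000000
P(at least one) = 1 - 137858491849/10240000000000 = 10102141508151/10240000000000

10102141508151/10240000000000


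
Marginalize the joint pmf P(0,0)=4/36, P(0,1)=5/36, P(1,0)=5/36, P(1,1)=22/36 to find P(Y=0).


P(Y=0) = P(0,0)+P(1,0) = 4/36 + 5/36 = 9/36 = 1/4

1/4


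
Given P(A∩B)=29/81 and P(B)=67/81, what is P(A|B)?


P(A|B) = P(A∩B)/P(B) = (29/81)/(67/81) = 29/67

29/67


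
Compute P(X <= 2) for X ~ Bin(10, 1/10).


P(X<=2) = P(X=0) + P(X=1) + P(X=2)
= 3486784401/10000000000 + 387420489/1000000000 + 387420489/2000000000
= 1162261467/1250000000

1162261467/1250000000


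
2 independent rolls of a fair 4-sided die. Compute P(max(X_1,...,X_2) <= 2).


P(max <= 2) = P(all X_i <= 2) = (P(X_1 <= 2))^2
= (2/4)^2 = (1/2)^2 = 1/4

1/4


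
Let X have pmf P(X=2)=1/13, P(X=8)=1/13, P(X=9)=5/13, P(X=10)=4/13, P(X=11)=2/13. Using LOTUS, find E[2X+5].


E[2X+5] = sum(g(x)*P(x))
= 9*1/13 + 21*1/13 + 23*5/13 + 25*4/13 + 27*2/13
= 23

23


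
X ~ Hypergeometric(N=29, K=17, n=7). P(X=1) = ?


P(X=1) = C(17,1)*C(12,6) / C(29,7)
= 17*924 / 1560780
= 15708/1560780 = 1309/130065

1309/130065


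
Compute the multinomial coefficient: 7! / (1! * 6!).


7! = 5040
Denominator: 1!=1 * 6!=720
Coefficient = 5040 / 720 = 7

7


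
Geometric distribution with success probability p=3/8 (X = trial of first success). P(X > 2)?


P(X > 2) = P(first 2 trials all fail) = (1-p)^2 = (5/8)^2 = 25/64

25/64


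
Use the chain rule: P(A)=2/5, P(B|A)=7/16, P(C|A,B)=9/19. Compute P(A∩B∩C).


P(A∩B∩C) = P(A) * P(B|A) * P(C|A∩B)
= 2/5 * 7/16 * 9/19
= 7/40 * 9/19 = 63/760

63/760


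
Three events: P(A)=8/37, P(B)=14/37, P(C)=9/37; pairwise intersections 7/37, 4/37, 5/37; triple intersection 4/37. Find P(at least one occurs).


P(A∪B∪C) = P(A)+P(B)+P(C) - P(AB)-P(AC)-P(BC) + P(ABC)
= 8/37+14/37+9/37 - 7/37-4/37-5/37 + 4/37
= 19/37

19/37


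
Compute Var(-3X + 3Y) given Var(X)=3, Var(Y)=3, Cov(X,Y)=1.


Var(-3X + 3Y) = (-3)^2*Var(X) + 3^2*Var(Y) + 2*(-3)*3*Cov(X,Y)
= 9*3 + 9*3 - 18*1
= 27 + 27 - 18 = 36

36


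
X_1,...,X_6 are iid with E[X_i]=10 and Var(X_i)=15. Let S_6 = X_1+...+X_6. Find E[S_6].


E[S_n] = n*E[X_1] = 6*10 = 60

60


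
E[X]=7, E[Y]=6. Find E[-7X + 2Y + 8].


E[-7X + 2Y + 8] = -7*E[X] + 2*E[Y] + 8
= (-7)*(7) + (2)*(6) + (8)
= -49 + 12 + 8 = -29

-29


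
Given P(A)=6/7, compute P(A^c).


P(A') = 1 - P(A) = 1 - 6/7 = 1/7

1/7


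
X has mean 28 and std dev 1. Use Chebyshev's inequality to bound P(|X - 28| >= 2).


k = 2/1 = 2
Chebyshev: P(|X-mu| >= k*sigma) <= 1/k^2 = 1/2^2 = 1/4

1/4


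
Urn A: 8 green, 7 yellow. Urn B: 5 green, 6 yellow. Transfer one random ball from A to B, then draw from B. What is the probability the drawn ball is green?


P(transfer green) = 8/15; P(transfer yellow) = 7/15
If green transferred: Urn II has 6 green of 12, so P(green|green moved) = 1/2
If yellow transferred: Urn II has 5 green of 12, so P(green|yellow moved) = 5/12
By total probability: P(green) = 8/15*1/2 + 7/15*5/12 = 83/180

83/180


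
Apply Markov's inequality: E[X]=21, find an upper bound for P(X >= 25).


Markov: P(X >= a) <= E[X]/a
P(X >= 25) <= 21/25

21/25


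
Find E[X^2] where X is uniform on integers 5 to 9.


E[X^2] = (1/5) * sum(x^2 for x=5..9)
= 255/5 = 51

51


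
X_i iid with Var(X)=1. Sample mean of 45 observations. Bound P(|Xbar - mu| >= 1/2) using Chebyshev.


Var(Xbar) = Var(X)/n = 1/45
Chebyshev: P(|Xbar-mu| >= 1/2) <= Var(Xbar)/(1/2)^2 = (1/45)/(1/4) = 4/45

4/45


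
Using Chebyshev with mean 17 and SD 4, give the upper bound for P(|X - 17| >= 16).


k = 16/4 = 4
Chebyshev: P(|X-mu| >= k*sigma) <= 1/k^2 = 1/4^2 = 1/16

1/16


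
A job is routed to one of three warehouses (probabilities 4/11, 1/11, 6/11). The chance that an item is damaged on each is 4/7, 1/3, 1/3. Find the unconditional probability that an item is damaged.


P(A) = P(A|B1)P(B1) + P(A|B2)P(B2) + P(A|B3)P(B3)
= 4/7*4/11 + 1/3*1/11 + 1/3*6/11
= 16/77 + 1/33 + 2/11 = 97/231

97/231


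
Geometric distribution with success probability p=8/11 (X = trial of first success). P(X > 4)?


P(X > 4) = P(first 4 trials all fail) = (1-p)^4 = (3/11)^4 = 81/14641

81/14641


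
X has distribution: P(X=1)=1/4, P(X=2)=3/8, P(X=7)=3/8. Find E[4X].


E[4X] = sum(g(x)*P(x))
= 4*1/4 + 8*3/8 + 28*3/8
= 29/2

29/2


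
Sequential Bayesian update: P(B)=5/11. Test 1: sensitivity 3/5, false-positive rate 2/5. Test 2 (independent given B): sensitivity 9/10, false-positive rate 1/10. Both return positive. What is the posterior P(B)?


After test 1: P(+) = 3/5*5/11 + 2/5*6/11 = 27/55
P(B|+) = (3/11)/(27/55) = 5/9
After test 2 (use post1 as new prior): P(+) = 9/10*5/9 + 1/10*4/9 = 49/90
P(B|+,+) = (1/2)/(49/90) = 45/49

45/49


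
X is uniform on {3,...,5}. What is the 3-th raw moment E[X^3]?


E[X^3] = (1/3) * sum(x^3 for x=3..5)
= 216/3 = 72

72


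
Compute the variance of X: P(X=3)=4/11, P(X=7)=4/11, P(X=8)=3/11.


E[X] = 64/11, E[X^2] = 424/11
Var(X) = E[X^2] - (E[X])^2 = 424/11 - (64/11)^2 = 568/121

568/121


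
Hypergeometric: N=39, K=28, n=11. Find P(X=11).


P(X=11) = C(28,11)*C(11,0) / C(39,11)
= 21474180*1 / 1676056044
= 21474180/1676056044 = 7245/565471

7245/565471


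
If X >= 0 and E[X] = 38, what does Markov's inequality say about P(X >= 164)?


Markov: P(X >= a) <= E[X]/a
P(X >= 164) <= 38/164 = 19/82

19/82


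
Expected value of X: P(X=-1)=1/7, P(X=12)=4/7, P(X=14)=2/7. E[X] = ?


E[X] = sum(x * P(x))
= -1*1/7 + 12*4/7 + 14*2/7
= 75/7

75/7


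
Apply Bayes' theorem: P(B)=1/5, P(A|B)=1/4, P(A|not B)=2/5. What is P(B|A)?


P(A) = P(A|B)P(B) + P(A|B')P(B') = 1/4*1/5 + 2/5*4/5 = 37/100
P(B|A) = P(A|B)P(B)/P(A) = (1/20)/(37/100) = 5/37

5/37


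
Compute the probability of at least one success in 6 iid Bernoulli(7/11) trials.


P(at least one) = 1 - P(none)
P(none) = (1 - 7/11)^6 = (4/11)^6 = 4096/1771561
P(at least one) = 1 - 4096/1771561 = 1767465/1771561

1767465/1771561


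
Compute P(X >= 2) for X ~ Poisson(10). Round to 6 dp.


P(X>=2) = 1 - P(X<=1) = 1 - (e^(-10)*10^0/0! + e^(-10)*10^1/1!)
≈ 1 - (0.0000453999 + 0.0004539993)
= 1 - 0.0004993992 = 0.9995006008
≈ 0.999501

0.999501


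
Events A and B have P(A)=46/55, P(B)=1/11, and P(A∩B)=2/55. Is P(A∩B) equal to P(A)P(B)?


P(A)*P(B) = 46/55*1/11 = 46/605
P(A∩B) = 2/55 != 46/605, so not independent

No, A and B are not independent


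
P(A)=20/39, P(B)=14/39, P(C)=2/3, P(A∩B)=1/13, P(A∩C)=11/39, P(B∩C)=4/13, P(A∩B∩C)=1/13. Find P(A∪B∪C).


P(A∪B∪C) = P(A)+P(B)+P(C) - P(AB)-P(AC)-P(BC) + P(ABC)
= 20/39+14/39+2/3 - 1/13-11/39-4/13 + 1/13
= 37/39

37/39


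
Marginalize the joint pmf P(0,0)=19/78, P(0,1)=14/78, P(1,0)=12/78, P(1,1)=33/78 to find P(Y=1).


P(Y=1) = P(0,1)+P(1,1) = 14/78 + 33/78 = 47/78

47/78


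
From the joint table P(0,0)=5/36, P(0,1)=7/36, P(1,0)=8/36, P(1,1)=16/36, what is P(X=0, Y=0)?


Read from table: P(X=0, Y=0) = 5/36

5/36


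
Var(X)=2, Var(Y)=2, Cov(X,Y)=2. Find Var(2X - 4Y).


Var(2X - 4Y) = 2^2*Var(X) + (-4)^2*Var(Y) + 2*2*(-4)*Cov(X,Y)
= 4*2 + 16*2 - 16*2
= 8 + 32 - 32 = 8

8


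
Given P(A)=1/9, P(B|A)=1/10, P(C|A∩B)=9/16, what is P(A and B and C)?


P(A∩B∩C) = P(A) * P(B|A) * P(C|A∩B)
= 1/9 * 1/10 * 9/16
= 1/90 * 9/16 = 1/160

1/160


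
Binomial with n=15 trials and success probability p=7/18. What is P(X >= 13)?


P(X>=13) = P(X=13) + P(X=14) + P(X=15)
= 410324959073645/2248880205492486144 + 37302269006695/2248880205492486144 + 4747561509943/6746640616477458432
= 1347629245750963/6746640616477458432

1347629245750963/6746640616477458432


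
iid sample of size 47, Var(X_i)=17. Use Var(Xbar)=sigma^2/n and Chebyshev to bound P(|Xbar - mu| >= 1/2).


Var(Xbar) = Var(X)/n = 17/47
Chebyshev: P(|Xbar-mu| >= 1/2) <= Var(Xbar)/(1/2)^2 = (17/47)/(1/4) = 68/47
Bound exceeds 1, so trivial bound: 1

1


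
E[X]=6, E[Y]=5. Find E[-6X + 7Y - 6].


E[-6X + 7Y - 6] = -6*E[X] + 7*E[Y] - 6
= (-6)*(6) + (7)*(5) + (-6)
= -36 + 35 - 6 = -7

-7


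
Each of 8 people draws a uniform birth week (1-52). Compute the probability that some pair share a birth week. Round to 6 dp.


P(all different) = prod((52-i)/52 for i=0..7) = 0.567574
P(at least one match) = 1 - 0.567574 = 0.432426

0.432426


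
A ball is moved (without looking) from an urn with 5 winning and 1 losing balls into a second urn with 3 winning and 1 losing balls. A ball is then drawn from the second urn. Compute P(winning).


P(transfer winning) = 5/6; P(transfer losing) = 1/6
If winning transferred: Urn II has 4 winning of 5, so P(winning|winning moved) = 4/5
If losing transferred: Urn II has 3 winning of 5, so P(winning|losing moved) = 3/5
By total probability: P(winning) = 5/6*4/5 + 1/6*3/5 = 23/30

23/30


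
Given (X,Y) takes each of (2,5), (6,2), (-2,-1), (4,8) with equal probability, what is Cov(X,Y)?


E[X]=5/2, E[Y]=7/2, E[XY]=14
Cov(X,Y) = E[XY] - E[X]E[Y] = 14 - 5/2*7/2 = 21/4

21/4


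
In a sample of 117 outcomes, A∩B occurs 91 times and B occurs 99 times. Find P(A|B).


P(A|B) = P(A∩B)/P(B) = (91/117)/(99/117) = 91/99

91/99


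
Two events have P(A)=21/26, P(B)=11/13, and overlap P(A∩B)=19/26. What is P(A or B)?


P(A∪B) = P(A) + P(B) - P(A∩B)
= 21/26 + 11/13 - 19/26 = 12/13

12/13


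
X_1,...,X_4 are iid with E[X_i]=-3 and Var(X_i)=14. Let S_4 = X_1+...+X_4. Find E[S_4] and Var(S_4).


E[S_n] = n*mu = 4*-3 = -12
Var(S_n) = n*sigma^2 = 4*14 = 56

E[S_4]=-12, Var(S_4)=56


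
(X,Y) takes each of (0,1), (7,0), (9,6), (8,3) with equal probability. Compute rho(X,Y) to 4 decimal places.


Cov(X,Y) = 4.5000, Var(X) = 12.5000, Var(Y) = 5.2500
rho = Cov/(sqrt(VarX)*sqrt(VarY)) = 0.5555

0.5555


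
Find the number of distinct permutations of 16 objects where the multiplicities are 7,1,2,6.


16! = 20922789888000
Denominator: 7!=5040 * 1!=1 * 2!=2 * 6!=720
Coefficient = 20922789888000 / 7257600 = 2882880

2882880


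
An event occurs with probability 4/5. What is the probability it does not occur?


P(A') = 1 - P(A) = 1 - 4/5 = 1/5

1/5


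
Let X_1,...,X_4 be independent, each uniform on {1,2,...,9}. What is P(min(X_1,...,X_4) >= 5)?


P(min >= 5) = P(all X_i >= 5) = (P(X_1 >= 5))^4
= (5/9)^4 = 625/6561

625/6561


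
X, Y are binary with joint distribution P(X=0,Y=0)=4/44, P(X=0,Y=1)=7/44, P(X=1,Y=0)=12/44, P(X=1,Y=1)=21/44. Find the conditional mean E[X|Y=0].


P(Y=0) = 16/44
E[X|Y=0] = (0*4 + 1*12)/16 = 12/16 = 3/4

3/4


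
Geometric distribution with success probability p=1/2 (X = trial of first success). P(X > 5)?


P(X > 5) = P(first 5 trials all fail) = (1-p)^5 = (1/2)^5 = 1/32

1/32


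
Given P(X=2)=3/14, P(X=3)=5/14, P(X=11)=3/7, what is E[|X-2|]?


E[|X-2|] = sum(g(x)*P(x))
= 0*3/14 + 1*5/14 + 9*3/7
= 59/14

59/14


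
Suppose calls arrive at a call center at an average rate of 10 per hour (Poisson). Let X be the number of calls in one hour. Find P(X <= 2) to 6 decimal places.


P(X<=2) = e^(-10)*10^0/0! + e^(-10)*10^1/1! + e^(-10)*10^2/2!
≈ 0.0000453999 + 0.0004539993 + 0.0022699965
= 0.0027693957
≈ 0.002769

0.002769


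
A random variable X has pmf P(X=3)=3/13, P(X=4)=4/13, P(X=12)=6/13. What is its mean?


E[X] = sum(x * P(x))
= 3*3/13 + 4*4/13 + 12*6/13
= 97/13

97/13


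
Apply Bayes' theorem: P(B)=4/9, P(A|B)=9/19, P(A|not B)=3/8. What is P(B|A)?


P(A) = P(A|B)P(B) + P(A|B')P(B') = 9/19*4/9 + 3/8*5/9 = 191/456
P(B|A) = P(A|B)P(B)/P(A) = (4/19)/(191/456) = 96/191

96/191


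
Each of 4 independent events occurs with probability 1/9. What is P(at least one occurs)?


P(at least one) = 1 - P(none)
P(none) = (1 - 1/9)^4 = (8/9)^4 = 4096/6561
P(at least one) = 1 - 4096/6561 = 2465/6561

2465/6561


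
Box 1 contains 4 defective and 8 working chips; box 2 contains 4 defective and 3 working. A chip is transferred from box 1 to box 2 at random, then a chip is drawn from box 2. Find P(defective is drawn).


P(transfer defective) = 4/12 = 1/3; P(transfer working) = 2/3
If defective transferred: Urn II has 5 defective of 8, so P(defective|defective moved) = 5/8
If working transferred: Urn II has 4 defective of 8, so P(defective|working moved) = 1/2
By total probability: P(defective) = 1/3*5/8 + 2/3*1/2 = 13/24

13/24


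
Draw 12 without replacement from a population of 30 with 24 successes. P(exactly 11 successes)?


P(X=11) = C(24,11)*C(6,1) / C(30,12)
= 2496144*6 / 86493225
= 14976864/86493225 = 1632/9425

1632/9425


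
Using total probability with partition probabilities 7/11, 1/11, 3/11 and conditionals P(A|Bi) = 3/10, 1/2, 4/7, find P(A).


P(A) = P(A|B1)P(B1) + P(A|B2)P(B2) + P(A|B3)P(B3)
= 3/10*7/11 + 1/2*1/11 + 4/7*3/11
= 21/110 + 1/22 + 12/77 = 151/385

151/385


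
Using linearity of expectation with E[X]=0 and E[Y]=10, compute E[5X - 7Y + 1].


E[5X - 7Y + 1] = 5*E[X] - 7*E[Y] + 1
= (5)*(0) + (-7)*(10) + (1)
= 0 - 70 + 1 = -69

-69


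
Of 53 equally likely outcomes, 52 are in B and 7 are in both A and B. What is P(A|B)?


P(A|B) = P(A∩B)/P(B) = (7/53)/(52/53) = 7/52

7/52


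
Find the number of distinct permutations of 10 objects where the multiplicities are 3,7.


10! = 3628800
Denominator: 3!=6 * 7!=5040
Coefficient = 3628800 / 30240 = 120

120


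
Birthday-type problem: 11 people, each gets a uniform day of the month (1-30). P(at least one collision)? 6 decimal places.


P(all different) = prod((30-i)/30 for i=0..10) = 0.123093
P(at least one match) = 1 - 0.123093 = 0.876907

0.876907


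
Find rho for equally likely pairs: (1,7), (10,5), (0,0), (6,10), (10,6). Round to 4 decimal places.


Cov(X,Y) = 5.1600, Var(X) = 18.2400, Var(Y) = 10.6400
rho = Cov/(sqrt(VarX)*sqrt(VarY)) = 0.3704

0.3704


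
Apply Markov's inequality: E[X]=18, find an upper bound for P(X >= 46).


Markov: P(X >= a) <= E[X]/a
P(X >= 46) <= 18/46 = 9/23

9/23


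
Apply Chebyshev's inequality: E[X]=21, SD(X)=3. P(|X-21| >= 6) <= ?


k = 6/3 = 2
Chebyshev: P(|X-mu| >= k*sigma) <= 1/k^2 = 1/2^2 = 1/4

1/4


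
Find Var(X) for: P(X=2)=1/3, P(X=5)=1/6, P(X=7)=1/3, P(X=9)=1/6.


E[X] = 16/3, E[X^2] = 106/3
Var(X) = E[X^2] - (E[X])^2 = 106/3 - (16/3)^2 = 62/9

62/9


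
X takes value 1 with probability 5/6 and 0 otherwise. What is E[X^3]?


For Bernoulli: X in {0,1}
E[X^3] = 0^3*(1-5/6) + 1^3*5/6 = 5/6

5/6


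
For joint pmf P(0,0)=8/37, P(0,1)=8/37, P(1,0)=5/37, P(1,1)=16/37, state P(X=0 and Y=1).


Read from table: P(X=0, Y=1) = 8/37

8/37


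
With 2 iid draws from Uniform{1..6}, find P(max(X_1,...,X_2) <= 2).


P(max <= 2) = P(all X_i <= 2) = (P(X_1 <= 2))^2
= (2/6)^2 = (1/3)^2 = 1/9

1/9


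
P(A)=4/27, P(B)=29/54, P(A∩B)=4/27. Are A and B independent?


P(A)*P(B) = 4/27*29/54 = 58/729
P(A∩B) = 4/27 != 58/729, so not independent

No, A and B are not independent


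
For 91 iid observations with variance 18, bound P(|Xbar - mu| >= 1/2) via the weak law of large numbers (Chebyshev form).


Var(Xbar) = Var(X)/n = 18/91
Chebyshev: P(|Xbar-mu| >= 1/2) <= Var(Xbar)/(1/2)^2 = (18/91)/(1/4) = 72/91

72/91


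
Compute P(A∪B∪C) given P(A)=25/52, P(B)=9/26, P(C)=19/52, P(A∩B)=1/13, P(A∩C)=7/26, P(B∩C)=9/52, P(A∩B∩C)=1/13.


P(A∪B∪C) = P(A)+P(B)+P(C) - P(AB)-P(AC)-P(BC) + P(ABC)
= 25/52+9/26+19/52 - 1/13-7/26-9/52 + 1/13
= 3/4

3/4


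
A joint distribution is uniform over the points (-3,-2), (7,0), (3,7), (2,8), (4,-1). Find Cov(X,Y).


E[X]=13/5, E[Y]=12/5, E[XY]=39/5
Cov(X,Y) = E[XY] - E[X]E[Y] = 39/5 - 13/5*12/5 = 39/25

39/25


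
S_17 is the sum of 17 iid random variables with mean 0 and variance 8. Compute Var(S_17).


By independence, Var(S_n) = n*Var(X_1) = 17*8 = 136

136


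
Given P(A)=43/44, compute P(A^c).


P(A') = 1 - P(A) = 1 - 43/44 = 1/44

1/44


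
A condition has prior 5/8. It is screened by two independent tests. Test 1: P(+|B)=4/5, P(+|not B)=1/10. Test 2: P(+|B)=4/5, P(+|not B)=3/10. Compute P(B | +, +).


After test 1: P(+) = 4/5*5/8 + 1/10*3/8 = 43/80
P(B|+) = (1/2)/(43/80) = 40/43
After test 2 (use post1 as new prior): P(+) = 4/5*40/43 + 3/10*3/43 = 329/430
P(B|+,+) = (32/43)/(329/430) = 320/329

320/329


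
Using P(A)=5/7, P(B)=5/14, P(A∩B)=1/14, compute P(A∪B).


P(A∪B) = P(A) + P(B) - P(A∩B)
= 5/7 + 5/14 - 1/14 = 1

1


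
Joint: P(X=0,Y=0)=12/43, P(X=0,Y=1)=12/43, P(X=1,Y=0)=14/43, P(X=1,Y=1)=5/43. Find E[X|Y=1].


P(Y=1) = 17/43
E[X|Y=1] = (0*12 + 1*5)/17 = 5/17

5/17


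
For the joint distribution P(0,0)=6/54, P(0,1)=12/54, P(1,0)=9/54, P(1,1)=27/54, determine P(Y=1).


P(Y=1) = P(0,1)+P(1,1) = 12/54 + 27/54 = 39/54 = 13/18

13/18


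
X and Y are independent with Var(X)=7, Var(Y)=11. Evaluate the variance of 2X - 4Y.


Independence => Cov(X,Y)=0
Var(2X - 4Y) = 2^2*Var(X) + (-4)^2*Var(Y)
= 4*7 + 16*11 = 204

204


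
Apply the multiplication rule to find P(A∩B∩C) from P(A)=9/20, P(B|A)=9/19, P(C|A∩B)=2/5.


P(A∩B∩C) = P(A) * P(B|A) * P(C|A∩B)
= 9/20 * 9/19 * 2/5
= 81/380 * 2/5 = 81/950

81/950


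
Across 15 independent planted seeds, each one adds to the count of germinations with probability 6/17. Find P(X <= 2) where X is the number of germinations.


P(X<=2) = P(X=0) + P(X=1) + P(X=2)
= 4177248169415651/2862423051509815793 + 34177485022491690/2862423051509815793 + 130495851904059180/2862423051509815793
= 168850585095966521/2862423051509815793

168850585095966521/2862423051509815793


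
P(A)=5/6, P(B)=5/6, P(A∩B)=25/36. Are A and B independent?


P(A)*P(B) = 5/6*5/6 = 25/36
P(A∩B) = 25/36, which equals P(A)P(B), so independent

Yes, A and B are independent


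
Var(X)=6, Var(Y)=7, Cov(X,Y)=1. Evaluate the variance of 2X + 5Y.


Var(2X + 5Y) = 2^2*Var(X) + 5^2*Var(Y) + 2*2*5*Cov(X,Y)
= 4*6 + 25*7 + 20*1
= 24 + 175 + 20 = 219

219


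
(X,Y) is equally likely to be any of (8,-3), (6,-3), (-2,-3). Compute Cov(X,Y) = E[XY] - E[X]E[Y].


E[X]=4, E[Y]=-3, E[XY]=-12
Cov(X,Y) = E[XY] - E[X]E[Y] = -12 - 4*-3 = 0

0


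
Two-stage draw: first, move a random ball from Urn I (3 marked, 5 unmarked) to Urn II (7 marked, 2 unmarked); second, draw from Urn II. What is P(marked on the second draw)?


P(transfer marked) = 3/8; P(transfer unmarked) = 5/8
If marked transferred: Urn II has 8 marked of 10, so P(marked|marked moved) = 4/5
If unmarked transferred: Urn II has 7 marked of 10, so P(marked|unmarked moved) = 7/10
By total probability: P(marked) = 3/8*4/5 + 5/8*7/10 = 59/80

59/80


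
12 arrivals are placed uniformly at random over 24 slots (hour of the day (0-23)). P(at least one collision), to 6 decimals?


P(all different) = prod((24-i)/24 for i=0..11) = 0.035468
P(at least one match) = 1 - 0.035468 = 0.964532

0.964532


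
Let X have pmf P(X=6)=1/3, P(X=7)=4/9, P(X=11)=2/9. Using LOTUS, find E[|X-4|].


E[|X-4|] = sum(g(x)*P(x))
= 2*1/3 + 3*4/9 + 7*2/9
= 32/9

32/9


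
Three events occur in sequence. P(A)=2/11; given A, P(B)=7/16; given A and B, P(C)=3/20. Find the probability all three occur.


P(A∩B∩C) = P(A) * P(B|A) * P(C|A∩B)
= 2/11 * 7/16 * 3/20
= 7/88 * 3/20 = 21/1760

21/1760


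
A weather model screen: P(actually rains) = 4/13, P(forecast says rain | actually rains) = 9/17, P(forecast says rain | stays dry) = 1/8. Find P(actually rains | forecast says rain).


P(A) = P(A|B)P(B) + P(A|B')P(B') = 9/17*4/13 + 1/8*9/13 = 441/1768
P(B|A) = P(A|B)P(B)/P(A) = (36/221)/(441/1768) = 32/49

32/49


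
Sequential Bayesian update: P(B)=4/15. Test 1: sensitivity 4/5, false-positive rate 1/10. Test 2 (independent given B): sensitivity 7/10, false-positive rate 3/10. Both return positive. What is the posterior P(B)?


After test 1: P(+) = 4/5*4/15 + 1/10*11/15 = 43/150
P(B|+) = (16/75)/(43/150) = 32/43
After test 2 (use post1 as new prior): P(+) = 7/10*32/43 + 3/10*11/43 = 257/430
P(B|+,+) = (112/215)/(257/430) = 224/257

224/257


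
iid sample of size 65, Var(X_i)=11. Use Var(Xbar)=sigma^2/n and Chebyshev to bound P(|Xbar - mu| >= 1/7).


Var(Xbar) = Var(X)/n = 11/65
Chebyshev: P(|Xbar-mu| >= 1/7) <= Var(Xbar)/(1/7)^2 = (11/65)/(1/49) = 539/65
Bound exceeds 1, so trivial bound: 1

1


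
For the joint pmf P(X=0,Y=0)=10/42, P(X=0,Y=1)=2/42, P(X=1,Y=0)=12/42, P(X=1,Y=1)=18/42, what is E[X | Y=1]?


P(Y=1) = 20/42
E[X|Y=1] = (0*2 + 1*18)/20 = 18/20 = 9/10

9/10


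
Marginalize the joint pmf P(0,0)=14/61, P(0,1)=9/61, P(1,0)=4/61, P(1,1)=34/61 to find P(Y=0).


P(Y=0) = P(0,0)+P(1,0) = 14/61 + 4/61 = 18/61

18/61


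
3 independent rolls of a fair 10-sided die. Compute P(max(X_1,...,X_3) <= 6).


P(max <= 6) = P(all X_i <= 6) = (P(X_1 <= 6))^3
= (6/10)^3 = (3/5)^3 = 27/125

27/125


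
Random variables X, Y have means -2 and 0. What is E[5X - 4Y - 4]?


E[5X - 4Y - 4] = 5*E[X] - 4*E[Y] - 4
= (5)*(-2) + (-4)*(0) + (-4)
= -10 + 0 - 4 = -14

-14


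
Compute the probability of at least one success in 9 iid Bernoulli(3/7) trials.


P(at least one) = 1 - P(none)
P(none) = (1 - 3/7)^9 = (4/7)^9 = 262144/40353607
P(at least one) = 1 - 262144/40353607 = 40091463/40353607

40091463/40353607


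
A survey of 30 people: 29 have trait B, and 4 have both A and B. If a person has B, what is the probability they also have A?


P(A|B) = P(A∩B)/P(B) = (4/30)/(29/30) = 4/29

4/29


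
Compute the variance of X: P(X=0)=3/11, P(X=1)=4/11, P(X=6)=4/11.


E[X] = 28/11, E[X^2] = 148/11
Var(X) = E[X^2] - (E[X])^2 = 148/11 - (28/11)^2 = 844/121

844/121


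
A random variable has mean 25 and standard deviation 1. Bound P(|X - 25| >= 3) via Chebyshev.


k = 3/1 = 3
Chebyshev: P(|X-mu| >= k*sigma) <= 1/k^2 = 1/3^2 = 1/9

1/9


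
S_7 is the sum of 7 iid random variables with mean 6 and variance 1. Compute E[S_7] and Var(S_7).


E[S_n] = n*mu = 7*6 = 42
Var(S_n) = n*sigma^2 = 7*1 = 7

E[S_7]=42, Var(S_7)=7


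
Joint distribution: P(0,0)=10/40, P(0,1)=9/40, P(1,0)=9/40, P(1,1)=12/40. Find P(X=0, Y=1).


Read from table: P(X=0, Y=1) = 9/40

9/40


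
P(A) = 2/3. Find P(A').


P(A') = 1 - P(A) = 1 - 2/3 = 1/3

1/3


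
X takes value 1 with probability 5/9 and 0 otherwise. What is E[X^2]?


For Bernoulli: X in {0,1}
E[X^2] = 0^2*(1-5/9) + 1^2*5/9 = 5/9

5/9


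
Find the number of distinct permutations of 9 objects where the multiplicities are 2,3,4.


9! = 362880
Denominator: 2!=2 * 3!=6 * 4!=24
Coefficient = 362880 / 288 = 1260

1260


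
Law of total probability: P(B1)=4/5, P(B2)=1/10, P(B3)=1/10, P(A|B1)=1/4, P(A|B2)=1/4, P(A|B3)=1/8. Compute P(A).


P(A) = P(A|B1)P(B1) + P(A|B2)P(B2) + P(A|B3)P(B3)
= 1/4*4/5 + 1/4*1/10 + 1/8*1/10
= 1/5 + 1/40 + 1/80 = 19/80

19/80


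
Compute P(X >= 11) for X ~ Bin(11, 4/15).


P(X>=11) = P(X=11)
= 4194304/8649755859375
= 4194304/8649755859375

4194304/8649755859375


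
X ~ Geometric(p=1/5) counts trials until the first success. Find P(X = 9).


P(X=9) = (1-p)^8 * p = (4/5)^8 * 1/5
= 65536/390625 * 1/5 = 65536/1953125

65536/1953125


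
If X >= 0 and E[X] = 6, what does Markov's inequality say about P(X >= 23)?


Markov: P(X >= a) <= E[X]/a
P(X >= 23) <= 6/23

6/23


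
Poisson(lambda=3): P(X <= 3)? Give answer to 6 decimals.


P(X<=3) = e^(-3)*3^0/0! + e^(-3)*3^1/1! + e^(-3)*3^2/2! + e^(-3)*3^3/3!
≈ 0.0497870684 + 0.1493612051 + 0.2240418077 + 0.2240418077
= 0.6472318889
≈ 0.647232

0.647232


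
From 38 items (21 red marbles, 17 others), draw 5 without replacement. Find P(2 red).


P(X=2) = C(21,2)*C(17,3) / C(38,5)
= 210*680 / 501942
= 142800/501942 = 200/703

200/703


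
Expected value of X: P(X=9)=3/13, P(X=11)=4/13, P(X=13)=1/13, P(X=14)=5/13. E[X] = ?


E[X] = sum(x * P(x))
= 9*3/13 + 11*4/13 + 13*1/13 + 14*5/13
= 154/13

154/13


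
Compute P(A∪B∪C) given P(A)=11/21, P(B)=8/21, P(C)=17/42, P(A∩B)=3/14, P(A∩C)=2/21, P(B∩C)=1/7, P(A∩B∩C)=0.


P(A∪B∪C) = P(A)+P(B)+P(C) - P(AB)-P(AC)-P(BC) + P(ABC)
= 11/21+8/21+17/42 - 3/14-2/21-1/7 + 0
= 6/7

6/7


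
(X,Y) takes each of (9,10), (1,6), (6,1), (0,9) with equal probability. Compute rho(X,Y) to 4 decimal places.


Cov(X,Y) = -0.5000, Var(X) = 13.5000, Var(Y) = 12.2500
rho = Cov/(sqrt(VarX)*sqrt(VarY)) = -0.0389

-0.0389


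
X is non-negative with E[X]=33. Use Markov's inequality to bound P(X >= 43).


Markov: P(X >= a) <= E[X]/a
P(X >= 43) <= 33/43

33/43


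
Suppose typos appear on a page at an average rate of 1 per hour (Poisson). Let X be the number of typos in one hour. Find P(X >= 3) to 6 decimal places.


P(X>=3) = 1 - P(X<=2) = 1 - (e^(-1)*1^0/0! + e^(-1)*1^1/1! + e^(-1)*1^2/2!)
≈ 1 - (0.3678794412 + 0.3678794412 + 0.1839397206)
= 1 - 0.9196986030 = 0.0803013970
≈ 0.080301

0.080301


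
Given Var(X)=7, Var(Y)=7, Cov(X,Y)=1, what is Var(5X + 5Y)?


Var(5X + 5Y) = 5^2*Var(X) + 5^2*Var(Y) + 2*5*5*Cov(X,Y)
= 25*7 + 25*7 + 50*1
= 175 + 175 + 50 = 400

400


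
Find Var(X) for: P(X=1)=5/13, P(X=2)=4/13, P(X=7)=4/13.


E[X] = 41/13, E[X^2] = 217/13
Var(X) = E[X^2] - (E[X])^2 = 217/13 - (41/13)^2 = 1140/169

1140/169
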